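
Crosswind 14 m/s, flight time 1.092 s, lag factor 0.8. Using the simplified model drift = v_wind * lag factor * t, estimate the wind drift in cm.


drift = v_wind * lag * t = 14 * 0.8 * 1.092 = 12.2304 m ≈ 1223 cm

1223 cm


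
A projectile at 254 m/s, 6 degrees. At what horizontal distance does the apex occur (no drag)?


R = v0^2*sin(2*theta)/g = 254^2*sin(2*6°)/9.81 = 1367.34 m
apex_dist = R/2 = 1367.34/2 = 683.7 m

683.7 m


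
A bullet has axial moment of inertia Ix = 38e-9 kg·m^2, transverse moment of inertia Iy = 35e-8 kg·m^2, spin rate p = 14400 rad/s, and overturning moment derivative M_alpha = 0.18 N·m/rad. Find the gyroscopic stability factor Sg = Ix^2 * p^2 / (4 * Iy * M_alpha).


Sg = Ix^2 * p^2 / (4 * Iy * M_alpha) = (38e-9)^2 * 14400^2 / (4 * 35e-8 * 0.18) = 1.188

1.188


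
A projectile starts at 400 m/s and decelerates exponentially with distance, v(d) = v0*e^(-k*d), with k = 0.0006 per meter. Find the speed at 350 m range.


v = v0*exp(-k*d) = 400*exp(-0.0006*350) = 324.2 m/s

324.2 m/s


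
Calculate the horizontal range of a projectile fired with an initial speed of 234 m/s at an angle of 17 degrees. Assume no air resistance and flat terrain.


R = v0^2 * sin(2*theta) / g = 234^2 * sin(2*17°) / 9.81 = 3121 m

3121 m


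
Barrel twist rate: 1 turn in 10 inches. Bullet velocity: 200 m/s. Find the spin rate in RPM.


twist_m = 10*0.0254 = 0.254 m
spin = v/twist = 200/0.254 = 787.4016 rev/s
RPM = spin*60 = 787.4016*60 ≈ 47244 RPM

47244 RPM


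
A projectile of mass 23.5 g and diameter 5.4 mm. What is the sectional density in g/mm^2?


SD = m/d^2 = 23.5/5.4^2 = 0.8059 g/mm^2

0.8059 g/mm^2


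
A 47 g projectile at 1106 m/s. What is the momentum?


p = m*v = 0.047*1106 = 51.98 kg·m/s

51.98 kg·m/s


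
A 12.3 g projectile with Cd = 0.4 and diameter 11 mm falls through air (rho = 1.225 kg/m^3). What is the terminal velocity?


A = pi*(d/2)^2 = pi*(11/2000)^2 = 9.50332e-05 m^2
vt = sqrt(2mg/(Cd*rho*A)) = sqrt(2*0.0123*9.81/(0.4 * 1.225 * 9.50332e-05)) = 71.99 m/s

71.99 m/s


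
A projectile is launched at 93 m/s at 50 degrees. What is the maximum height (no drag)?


H = (v0*sin(theta))^2 / (2g) = (93*sin(50°))^2 / (2*9.81) = 258.7 m

258.7 m


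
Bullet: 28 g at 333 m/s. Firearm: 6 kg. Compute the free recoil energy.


v_r = m_p*v_p/m_gun = 0.028*333/6 = 1.554 m/s, E_r = 0.5*m_gun*v_r^2 = 0.5*6*1.554^2 = 7.245 J

7.245 J


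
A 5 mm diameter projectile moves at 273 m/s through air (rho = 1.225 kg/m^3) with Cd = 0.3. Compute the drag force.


A = pi*(d/2)^2 = pi*(5/2000)^2 = 1.96350e-05 m^2
Fd = 0.5*Cd*rho*A*v^2 = 0.5*0.3*1.225*1.96350e-05*273^2 = 0.2689 N

0.2689 N


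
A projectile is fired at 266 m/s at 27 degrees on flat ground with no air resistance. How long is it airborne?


T = 2*v0*sin(theta)/g = 2*266*sin(27°)/9.81 = 24.62 s

24.62 s


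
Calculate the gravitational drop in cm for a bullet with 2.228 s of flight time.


drop = 0.5*g*t^2 = 0.5*9.81*2.228^2 = 24.3483 m ≈ 2435 cm

2435 cm


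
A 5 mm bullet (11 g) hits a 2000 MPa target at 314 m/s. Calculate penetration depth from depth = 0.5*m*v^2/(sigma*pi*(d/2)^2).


A = pi*(d/2)^2 = pi*(5/2)^2 = 19.635 mm^2
E = 0.5*m*v^2 = 0.5*0.011*314^2 = 542.278 J
depth = E/(sigma*A) = 542.278 J / (2000 MPa * 19.635 mm^2) = 542.278/(2000 * 19.635) m = 0.013809 m ≈ 13.81 mm

13.81 mm


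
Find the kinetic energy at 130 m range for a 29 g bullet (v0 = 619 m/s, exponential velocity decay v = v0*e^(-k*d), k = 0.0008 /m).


v = v0*exp(-k*d) = 619*exp(-0.0008*130) = 557.858 m/s
E = 0.5*m*v^2 = 0.5*0.029*557.858^2 = 4512 J

4512 J


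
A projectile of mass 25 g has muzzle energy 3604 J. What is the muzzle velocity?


v = sqrt(2*E/m) = sqrt(2*3604/0.025) = 537 m/s

537 m/s


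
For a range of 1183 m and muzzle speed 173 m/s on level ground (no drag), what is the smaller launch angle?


sin(2*theta) = R*g/v0^2 = 1183*9.81/173^2 = 0.387759, theta = arcsin(0.387759)/2 = 11.41°

11.41 degrees


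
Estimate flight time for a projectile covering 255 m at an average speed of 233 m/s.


t = d/v = 255/233 = 1.094 s

1.094 s


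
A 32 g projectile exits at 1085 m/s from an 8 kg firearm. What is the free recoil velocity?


v_recoil = m_p * v_p / m_gun = 0.032 * 1085 / 8 = 4.34 m/s

4.34 m/s


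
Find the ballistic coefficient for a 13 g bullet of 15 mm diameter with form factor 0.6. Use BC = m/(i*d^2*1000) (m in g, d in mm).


BC = m/(i*d^2*1000) = 13/(0.6 * 15^2 * 1000) = 9.63e-05

9.63e-05


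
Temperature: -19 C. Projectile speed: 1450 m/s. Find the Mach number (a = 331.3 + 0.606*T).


a = 331.3 + 0.606*(-19) = 319.786 m/s
M = v/a = 1450/319.786 = 4.534

4.534


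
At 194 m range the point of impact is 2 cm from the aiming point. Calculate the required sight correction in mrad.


1 mrad subtends 1 cm per 10 m of range, so adj = error_cm / (dist_m / 10) = 2 / (194/10) = 0.1031 mrad

0.1031 mrad


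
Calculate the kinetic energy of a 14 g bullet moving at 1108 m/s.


E = 0.5*m*v^2 = 0.5*0.014*1108^2 = 8594 J

8594 J


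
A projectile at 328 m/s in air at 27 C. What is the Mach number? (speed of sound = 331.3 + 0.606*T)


a = 331.3 + 0.606*(27) = 347.662 m/s
M = v/a = 328/347.662 = 0.9434

0.9434


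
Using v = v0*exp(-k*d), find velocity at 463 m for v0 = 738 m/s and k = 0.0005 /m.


v = v0*exp(-k*d) = 738*exp(-0.0005*463) = 585.5 m/s

585.5 m/s


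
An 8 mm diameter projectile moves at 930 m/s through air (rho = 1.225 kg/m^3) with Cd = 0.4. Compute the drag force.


A = pi*(d/2)^2 = pi*(8/2000)^2 = 5.02655e-05 m^2
Fd = 0.5*Cd*rho*A*v^2 = 0.5*0.4*1.225*5.02655e-05*930^2 = 10.65 N

10.65 N


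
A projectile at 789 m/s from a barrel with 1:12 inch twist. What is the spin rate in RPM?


twist_m = 12*0.0254 = 0.3048 m
spin = v/twist = 789/0.3048 = 2588.583 rev/s
RPM = spin*60 = 2588.583*60 ≈ 155315 RPM

155315 RPM


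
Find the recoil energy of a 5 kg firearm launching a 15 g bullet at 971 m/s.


v_r = m_p*v_p/m_gun = 0.015*971/5 = 2.913 m/s, E_r = 0.5*m_gun*v_r^2 = 0.5*5*2.913^2 = 21.21 J

21.21 J


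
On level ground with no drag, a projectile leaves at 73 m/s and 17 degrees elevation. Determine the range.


R = v0^2 * sin(2*theta) / g = 73^2 * sin(2*17°) / 9.81 = 303.8 m

303.8 m


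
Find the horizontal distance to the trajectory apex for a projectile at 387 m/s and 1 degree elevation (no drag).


R = v0^2*sin(2*theta)/g = 387^2*sin(2*1°)/9.81 = 532.81 m
apex_dist = R/2 = 532.81/2 = 266.4 m

266.4 m


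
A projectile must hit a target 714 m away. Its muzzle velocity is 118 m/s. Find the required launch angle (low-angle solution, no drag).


sin(2*theta) = R*g/v0^2 = 714*9.81/118^2 = 0.503041, theta = arcsin(0.503041)/2 = 15.1°

15.1 degrees


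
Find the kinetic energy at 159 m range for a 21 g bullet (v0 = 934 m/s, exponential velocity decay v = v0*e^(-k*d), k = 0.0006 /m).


v = v0*exp(-k*d) = 934*exp(-0.0006*159) = 849.015 m/s
E = 0.5*m*v^2 = 0.5*0.021*849.015^2 = 7569 J

7569 J


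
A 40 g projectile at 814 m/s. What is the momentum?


p = m*v = 0.04*814 = 32.56 kg·m/s

32.56 kg·m/s


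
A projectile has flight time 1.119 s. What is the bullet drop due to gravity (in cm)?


drop = 0.5*g*t^2 = 0.5*9.81*1.119^2 = 6.14185 m ≈ 614.2 cm

614.2 cm


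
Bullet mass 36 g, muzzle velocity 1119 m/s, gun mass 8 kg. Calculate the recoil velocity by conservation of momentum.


v_recoil = m_p * v_p / m_gun = 0.036 * 1119 / 8 = 5.035 m/s

5.035 m/s


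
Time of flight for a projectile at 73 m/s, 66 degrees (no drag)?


T = 2*v0*sin(theta)/g = 2*73*sin(66°)/9.81 = 13.6 s

13.6 s


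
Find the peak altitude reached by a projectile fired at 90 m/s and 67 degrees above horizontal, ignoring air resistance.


H = (v0*sin(theta))^2 / (2g) = (90*sin(67°))^2 / (2*9.81) = 349.8 m

349.8 m


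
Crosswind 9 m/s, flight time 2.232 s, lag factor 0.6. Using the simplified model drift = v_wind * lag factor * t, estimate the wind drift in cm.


drift = v_wind * lag * t = 9 * 0.6 * 2.232 = 12.0528 m ≈ 1205 cm

1205 cm


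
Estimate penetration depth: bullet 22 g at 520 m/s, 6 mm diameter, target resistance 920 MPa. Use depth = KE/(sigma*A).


A = pi*(d/2)^2 = pi*(6/2)^2 = 28.2743 mm^2
E = 0.5*m*v^2 = 0.5*0.022*520^2 = 2974.4 J
depth = E/(sigma*A) = 2974.4 J / (920 MPa * 28.2743 mm^2) = 2974.4/(920 * 28.2743) m = 0.114346 m ≈ 114.3 mm

114.3 mm


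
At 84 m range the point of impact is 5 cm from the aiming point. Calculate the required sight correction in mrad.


1 mrad subtends 1 cm per 10 m of range, so adj = error_cm / (dist_m / 10) = 5 / (84/10) = 0.5952 mrad

0.5952 mrad


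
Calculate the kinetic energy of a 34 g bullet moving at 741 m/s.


E = 0.5*m*v^2 = 0.5*0.034*741^2 = 9334 J

9334 J


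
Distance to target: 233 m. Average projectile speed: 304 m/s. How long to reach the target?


t = d/v = 233/304 = 0.7664 s

0.7664 s


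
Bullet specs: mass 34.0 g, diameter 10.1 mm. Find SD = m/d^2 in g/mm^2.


SD = m/d^2 = 34.0/10.1^2 = 0.3333 g/mm^2

0.3333 g/mm^2


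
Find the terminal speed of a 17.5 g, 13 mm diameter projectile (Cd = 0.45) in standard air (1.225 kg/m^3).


A = pi*(d/2)^2 = pi*(13/2000)^2 = 1.32732e-04 m^2
vt = sqrt(2mg/(Cd*rho*A)) = sqrt(2*0.0175*9.81/(0.45 * 1.225 * 1.32732e-04)) = 68.5 m/s

68.5 m/s


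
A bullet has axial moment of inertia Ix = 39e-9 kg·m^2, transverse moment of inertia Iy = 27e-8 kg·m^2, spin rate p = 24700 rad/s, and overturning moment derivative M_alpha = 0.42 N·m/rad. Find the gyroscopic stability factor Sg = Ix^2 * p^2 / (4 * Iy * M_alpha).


Sg = Ix^2 * p^2 / (4 * Iy * M_alpha) = (39e-9)^2 * 24700^2 / (4 * 27e-8 * 0.42) = 2.046

2.046


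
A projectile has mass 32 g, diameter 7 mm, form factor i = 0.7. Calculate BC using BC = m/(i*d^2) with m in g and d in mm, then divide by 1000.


BC = m/(i*d^2*1000) = 32/(0.7 * 7^2 * 1000) = 0.0009329

0.0009329


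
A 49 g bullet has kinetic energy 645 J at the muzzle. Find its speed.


v = sqrt(2*E/m) = sqrt(2*645/0.049) = 162.3 m/s

162.3 m/s


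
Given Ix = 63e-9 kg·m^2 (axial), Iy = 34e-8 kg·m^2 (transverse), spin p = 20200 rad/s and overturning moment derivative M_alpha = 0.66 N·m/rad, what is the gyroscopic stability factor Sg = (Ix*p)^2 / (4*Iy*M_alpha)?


Sg = Ix^2 * p^2 / (4 * Iy * M_alpha) = (63e-9)^2 * 20200^2 / (4 * 34e-8 * 0.66) = 1.804

1.804


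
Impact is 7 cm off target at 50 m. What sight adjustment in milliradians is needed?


1 mrad subtends 1 cm per 10 m of range, so adj = error_cm / (dist_m / 10) = 7 / (50/10) = 1.4 mrad

1.4 mrad


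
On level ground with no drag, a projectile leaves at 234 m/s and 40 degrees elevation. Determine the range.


R = v0^2 * sin(2*theta) / g = 234^2 * sin(2*40°) / 9.81 = 5497 m

5497 m


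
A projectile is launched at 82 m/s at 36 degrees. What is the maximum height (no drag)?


H = (v0*sin(theta))^2 / (2g) = (82*sin(36°))^2 / (2*9.81) = 118.4 m

118.4 m


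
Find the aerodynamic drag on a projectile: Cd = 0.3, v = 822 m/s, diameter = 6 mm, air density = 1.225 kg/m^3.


A = pi*(d/2)^2 = pi*(6/2000)^2 = 2.82743e-05 m^2
Fd = 0.5*Cd*rho*A*v^2 = 0.5*0.3*1.225*2.82743e-05*822^2 = 3.51 N

3.51 N


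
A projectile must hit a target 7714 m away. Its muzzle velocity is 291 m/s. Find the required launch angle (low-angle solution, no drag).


sin(2*theta) = R*g/v0^2 = 7714*9.81/291^2 = 0.89364, theta = arcsin(0.89364)/2 = 31.67°

31.67 degrees


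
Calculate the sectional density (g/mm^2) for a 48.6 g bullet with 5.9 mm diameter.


SD = m/d^2 = 48.6/5.9^2 = 1.396 g/mm^2

1.396 g/mm^2


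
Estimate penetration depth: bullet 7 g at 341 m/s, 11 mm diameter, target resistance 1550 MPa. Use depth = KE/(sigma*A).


A = pi*(d/2)^2 = pi*(11/2)^2 = 95.0332 mm^2
E = 0.5*m*v^2 = 0.5*0.007*341^2 = 406.983 J
depth = E/(sigma*A) = 406.983 J / (1550 MPa * 95.0332 mm^2) = 406.983/(1550 * 95.0332) m = 0.00276293 m ≈ 2.763 mm

2.763 mm


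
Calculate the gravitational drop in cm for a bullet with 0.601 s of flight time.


drop = 0.5*g*t^2 = 0.5*9.81*0.601^2 = 1.77169 m ≈ 177.2 cm

177.2 cm


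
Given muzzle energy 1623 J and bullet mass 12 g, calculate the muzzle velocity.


v = sqrt(2*E/m) = sqrt(2*1623/0.012) = 520.1 m/s

520.1 m/s


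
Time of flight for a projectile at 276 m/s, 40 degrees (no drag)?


T = 2*v0*sin(theta)/g = 2*276*sin(40°)/9.81 = 36.17 s

36.17 s


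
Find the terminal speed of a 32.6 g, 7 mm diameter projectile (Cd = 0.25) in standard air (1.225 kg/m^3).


A = pi*(d/2)^2 = pi*(7/2000)^2 = 3.84845e-05 m^2
vt = sqrt(2mg/(Cd*rho*A)) = sqrt(2*0.0326*9.81/(0.25 * 1.225 * 3.84845e-05)) = 233 m/s

233 m/s


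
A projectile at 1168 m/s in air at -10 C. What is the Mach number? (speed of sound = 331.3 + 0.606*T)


a = 331.3 + 0.606*(-10) = 325.24 m/s
M = v/a = 1168/325.24 = 3.591

3.591


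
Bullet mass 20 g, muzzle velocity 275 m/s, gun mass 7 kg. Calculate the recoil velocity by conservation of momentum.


v_recoil = m_p * v_p / m_gun = 0.02 * 275 / 7 = 0.7857 m/s

0.7857 m/s


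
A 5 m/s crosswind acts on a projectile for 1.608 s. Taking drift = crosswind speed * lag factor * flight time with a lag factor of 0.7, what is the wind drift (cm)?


drift = v_wind * lag * t = 5 * 0.7 * 1.608 = 5.628 m ≈ 562.8 cm

562.8 cm


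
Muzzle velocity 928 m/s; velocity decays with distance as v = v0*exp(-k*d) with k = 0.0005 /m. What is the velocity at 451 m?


v = v0*exp(-k*d) = 928*exp(-0.0005*451) = 740.7 m/s

740.7 m/s


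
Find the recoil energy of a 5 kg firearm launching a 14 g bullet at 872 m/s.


v_r = m_p*v_p/m_gun = 0.014*872/5 = 2.4416 m/s, E_r = 0.5*m_gun*v_r^2 = 0.5*5*2.4416^2 = 14.9 J

14.9 J


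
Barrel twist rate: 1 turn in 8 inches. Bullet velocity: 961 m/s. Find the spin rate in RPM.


twist_m = 8*0.0254 = 0.2032 m
spin = v/twist = 961/0.2032 = 4729.331 rev/s
RPM = spin*60 = 4729.331*60 ≈ 283760 RPM

283760 RPM


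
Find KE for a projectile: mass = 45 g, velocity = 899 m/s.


E = 0.5*m*v^2 = 0.5*0.045*899^2 = 18185 J

18185 J


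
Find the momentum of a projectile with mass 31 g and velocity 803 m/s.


p = m*v = 0.031*803 = 24.89 kg·m/s

24.89 kg·m/s


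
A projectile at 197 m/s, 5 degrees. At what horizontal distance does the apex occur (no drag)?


R = v0^2*sin(2*theta)/g = 197^2*sin(2*5°)/9.81 = 686.964 m
apex_dist = R/2 = 686.964/2 = 343.5 m

343.5 m


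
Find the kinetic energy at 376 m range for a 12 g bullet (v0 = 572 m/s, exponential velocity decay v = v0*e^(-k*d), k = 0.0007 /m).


v = v0*exp(-k*d) = 572*exp(-0.0007*376) = 439.632 m/s
E = 0.5*m*v^2 = 0.5*0.012*439.632^2 = 1160 J

1160 J


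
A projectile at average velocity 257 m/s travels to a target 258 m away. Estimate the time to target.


t = d/v = 258/257 = 1.004 s

1.004 s


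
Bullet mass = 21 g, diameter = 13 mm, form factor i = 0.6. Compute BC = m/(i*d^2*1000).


BC = m/(i*d^2*1000) = 21/(0.6 * 13^2 * 1000) = 0.0002071

0.0002071


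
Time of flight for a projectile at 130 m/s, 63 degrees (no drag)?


T = 2*v0*sin(theta)/g = 2*130*sin(63°)/9.81 = 23.61 s

23.61 s


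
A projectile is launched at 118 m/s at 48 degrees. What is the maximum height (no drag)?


H = (v0*sin(theta))^2 / (2g) = (118*sin(48°))^2 / (2*9.81) = 391.9 m

391.9 m


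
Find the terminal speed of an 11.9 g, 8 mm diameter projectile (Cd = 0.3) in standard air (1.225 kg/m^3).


A = pi*(d/2)^2 = pi*(8/2000)^2 = 5.02655e-05 m^2
vt = sqrt(2mg/(Cd*rho*A)) = sqrt(2*0.0119*9.81/(0.3 * 1.225 * 5.02655e-05)) = 112.4 m/s

112.4 m/s


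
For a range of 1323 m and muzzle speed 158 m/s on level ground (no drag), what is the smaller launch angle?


sin(2*theta) = R*g/v0^2 = 1323*9.81/158^2 = 0.519894, theta = arcsin(0.519894)/2 = 15.66°

15.66 degrees


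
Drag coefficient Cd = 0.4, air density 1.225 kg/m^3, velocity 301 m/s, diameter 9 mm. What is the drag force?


A = pi*(d/2)^2 = pi*(9/2000)^2 = 6.36173e-05 m^2
Fd = 0.5*Cd*rho*A*v^2 = 0.5*0.4*1.225*6.36173e-05*301^2 = 1.412 N

1.412 N


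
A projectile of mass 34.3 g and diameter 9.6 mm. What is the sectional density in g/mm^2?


SD = m/d^2 = 34.3/9.6^2 = 0.3722 g/mm^2

0.3722 g/mm^2


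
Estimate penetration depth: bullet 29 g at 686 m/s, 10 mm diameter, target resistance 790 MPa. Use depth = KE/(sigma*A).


A = pi*(d/2)^2 = pi*(10/2)^2 = 78.5398 mm^2
E = 0.5*m*v^2 = 0.5*0.029*686^2 = 6823.64 J
depth = E/(sigma*A) = 6823.64 J / (790 MPa * 78.5398 mm^2) = 6823.64/(790 * 78.5398) m = 0.109976 m ≈ 110 mm

110 mm


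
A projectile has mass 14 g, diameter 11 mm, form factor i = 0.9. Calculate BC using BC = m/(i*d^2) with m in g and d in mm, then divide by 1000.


BC = m/(i*d^2*1000) = 14/(0.9 * 11^2 * 1000) = 0.0001286

0.0001286


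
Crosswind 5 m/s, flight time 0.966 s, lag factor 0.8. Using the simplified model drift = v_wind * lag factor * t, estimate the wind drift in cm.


drift = v_wind * lag * t = 5 * 0.8 * 0.966 = 3.864 m ≈ 386.4 cm

386.4 cm


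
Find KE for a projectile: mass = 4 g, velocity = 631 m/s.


E = 0.5*m*v^2 = 0.5*0.004*631^2 = 796.3 J

796.3 J


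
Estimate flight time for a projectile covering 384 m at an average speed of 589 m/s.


t = d/v = 384/589 = 0.652 s

0.652 s


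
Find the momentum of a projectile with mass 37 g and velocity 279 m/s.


p = m*v = 0.037*279 = 10.32 kg·m/s

10.32 kg·m/s


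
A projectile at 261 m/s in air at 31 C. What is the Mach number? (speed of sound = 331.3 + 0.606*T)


a = 331.3 + 0.606*(31) = 350.086 m/s
M = v/a = 261/350.086 = 0.7455

0.7455


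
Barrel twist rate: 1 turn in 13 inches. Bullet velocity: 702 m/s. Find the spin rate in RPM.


twist_m = 13*0.0254 = 0.3302 m
spin = v/twist = 702/0.3302 = 2125.984 rev/s
RPM = spin*60 = 2125.984*60 ≈ 127559 RPM

127559 RPM


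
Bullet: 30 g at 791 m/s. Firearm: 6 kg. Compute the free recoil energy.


v_r = m_p*v_p/m_gun = 0.03*791/6 = 3.955 m/s, E_r = 0.5*m_gun*v_r^2 = 0.5*6*3.955^2 = 46.93 J

46.93 J


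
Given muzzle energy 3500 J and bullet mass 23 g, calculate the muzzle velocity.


v = sqrt(2*E/m) = sqrt(2*3500/0.023) = 551.7 m/s

551.7 m/s


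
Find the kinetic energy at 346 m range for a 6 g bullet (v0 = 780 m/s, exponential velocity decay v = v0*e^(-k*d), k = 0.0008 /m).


v = v0*exp(-k*d) = 780*exp(-0.0008*346) = 591.401 m/s
E = 0.5*m*v^2 = 0.5*0.006*591.401^2 = 1049 J

1049 J


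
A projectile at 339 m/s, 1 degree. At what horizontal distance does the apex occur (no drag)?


R = v0^2*sin(2*theta)/g = 339^2*sin(2*1°)/9.81 = 408.836 m
apex_dist = R/2 = 408.836/2 = 204.4 m

204.4 m


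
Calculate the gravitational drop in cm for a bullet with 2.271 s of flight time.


drop = 0.5*g*t^2 = 0.5*9.81*2.271^2 = 25.2972 m ≈ 2530 cm

2530 cm


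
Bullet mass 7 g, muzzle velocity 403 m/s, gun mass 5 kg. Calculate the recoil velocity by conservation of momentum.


v_recoil = m_p * v_p / m_gun = 0.007 * 403 / 5 = 0.5642 m/s

0.5642 m/s


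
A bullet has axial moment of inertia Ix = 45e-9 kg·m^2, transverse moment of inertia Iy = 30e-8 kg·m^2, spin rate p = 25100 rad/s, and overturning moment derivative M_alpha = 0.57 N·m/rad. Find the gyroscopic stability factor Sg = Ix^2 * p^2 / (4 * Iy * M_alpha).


Sg = Ix^2 * p^2 / (4 * Iy * M_alpha) = (45e-9)^2 * 25100^2 / (4 * 30e-8 * 0.57) = 1.865

1.865


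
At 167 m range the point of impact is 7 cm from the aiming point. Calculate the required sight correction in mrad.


1 mrad subtends 1 cm per 10 m of range, so adj = error_cm / (dist_m / 10) = 7 / (167/10) = 0.4192 mrad

0.4192 mrad


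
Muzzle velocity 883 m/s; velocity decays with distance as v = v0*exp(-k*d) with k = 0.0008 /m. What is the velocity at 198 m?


v = v0*exp(-k*d) = 883*exp(-0.0008*198) = 753.6 m/s

753.6 m/s


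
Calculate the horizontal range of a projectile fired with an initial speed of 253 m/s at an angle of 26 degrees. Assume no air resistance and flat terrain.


R = v0^2 * sin(2*theta) / g = 253^2 * sin(2*26°) / 9.81 = 5142 m

5142 m


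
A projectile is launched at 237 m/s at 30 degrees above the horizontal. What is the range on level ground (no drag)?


R = v0^2 * sin(2*theta) / g = 237^2 * sin(2*30°) / 9.81 = 4959 m

4959 m


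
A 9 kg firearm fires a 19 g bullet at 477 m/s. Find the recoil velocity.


v_recoil = m_p * v_p / m_gun = 0.019 * 477 / 9 = 1.007 m/s

1.007 m/s


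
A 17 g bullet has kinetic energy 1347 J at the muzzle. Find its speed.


v = sqrt(2*E/m) = sqrt(2*1347/0.017) = 398.1 m/s

398.1 m/s


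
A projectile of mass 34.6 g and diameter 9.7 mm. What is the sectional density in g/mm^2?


SD = m/d^2 = 34.6/9.7^2 = 0.3677 g/mm^2

0.3677 g/mm^2


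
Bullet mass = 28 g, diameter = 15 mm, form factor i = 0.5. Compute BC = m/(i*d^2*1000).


BC = m/(i*d^2*1000) = 28/(0.5 * 15^2 * 1000) = 0.0002489

0.0002489


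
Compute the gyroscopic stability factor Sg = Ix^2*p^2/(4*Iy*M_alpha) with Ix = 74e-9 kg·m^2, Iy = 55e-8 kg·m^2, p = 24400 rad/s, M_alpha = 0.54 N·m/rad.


Sg = Ix^2 * p^2 / (4 * Iy * M_alpha) = (74e-9)^2 * 24400^2 / (4 * 55e-8 * 0.54) = 2.744

2.744


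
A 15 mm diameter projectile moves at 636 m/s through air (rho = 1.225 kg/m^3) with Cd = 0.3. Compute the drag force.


A = pi*(d/2)^2 = pi*(15/2000)^2 = 1.76715e-04 m^2
Fd = 0.5*Cd*rho*A*v^2 = 0.5*0.3*1.225*1.76715e-04*636^2 = 13.13 N

13.13 N


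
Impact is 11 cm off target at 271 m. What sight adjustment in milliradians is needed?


1 mrad subtends 1 cm per 10 m of range, so adj = error_cm / (dist_m / 10) = 11 / (271/10) = 0.4059 mrad

0.4059 mrad


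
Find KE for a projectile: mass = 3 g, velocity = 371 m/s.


E = 0.5*m*v^2 = 0.5*0.003*371^2 = 206.5 J

206.5 J


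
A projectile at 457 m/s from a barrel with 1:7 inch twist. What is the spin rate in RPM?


twist_m = 7*0.0254 = 0.1778 m
spin = v/twist = 457/0.1778 = 2570.304 rev/s
RPM = spin*60 = 2570.304*60 ≈ 154218 RPM

154218 RPM


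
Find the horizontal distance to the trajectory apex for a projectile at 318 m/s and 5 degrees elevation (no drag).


R = v0^2*sin(2*theta)/g = 318^2*sin(2*5°)/9.81 = 1790.01 m
apex_dist = R/2 = 1790.01/2 = 895 m

895 m


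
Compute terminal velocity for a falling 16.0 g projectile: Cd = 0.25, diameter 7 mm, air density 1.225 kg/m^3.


A = pi*(d/2)^2 = pi*(7/2000)^2 = 3.84845e-05 m^2
vt = sqrt(2mg/(Cd*rho*A)) = sqrt(2*0.016*9.81/(0.25 * 1.225 * 3.84845e-05)) = 163.2 m/s

163.2 m/s


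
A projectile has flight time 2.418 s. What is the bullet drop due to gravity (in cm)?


drop = 0.5*g*t^2 = 0.5*9.81*2.418^2 = 28.6782 m ≈ 2868 cm

2868 cm


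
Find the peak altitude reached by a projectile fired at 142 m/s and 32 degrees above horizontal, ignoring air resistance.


H = (v0*sin(theta))^2 / (2g) = (142*sin(32°))^2 / (2*9.81) = 288.6 m

288.6 m


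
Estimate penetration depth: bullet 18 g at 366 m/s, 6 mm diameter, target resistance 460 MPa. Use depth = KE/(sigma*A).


A = pi*(d/2)^2 = pi*(6/2)^2 = 28.2743 mm^2
E = 0.5*m*v^2 = 0.5*0.018*366^2 = 1205.6 J
depth = E/(sigma*A) = 1205.6 J / (460 MPa * 28.2743 mm^2) = 1205.6/(460 * 28.2743) m = 0.0926946 m ≈ 92.69 mm

92.69 mm


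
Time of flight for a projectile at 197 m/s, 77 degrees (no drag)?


T = 2*v0*sin(theta)/g = 2*197*sin(77°)/9.81 = 39.13 s

39.13 s


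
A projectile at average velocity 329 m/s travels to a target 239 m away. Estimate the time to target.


t = d/v = 239/329 = 0.7264 s

0.7264 s


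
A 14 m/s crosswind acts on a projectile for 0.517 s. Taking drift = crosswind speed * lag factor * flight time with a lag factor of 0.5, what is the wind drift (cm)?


drift = v_wind * lag * t = 14 * 0.5 * 0.517 = 3.619 m ≈ 361.9 cm

361.9 cm


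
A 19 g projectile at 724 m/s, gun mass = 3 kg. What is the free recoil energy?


v_r = m_p*v_p/m_gun = 0.019*724/3 = 4.58533 m/s, E_r = 0.5*m_gun*v_r^2 = 0.5*3*4.58533^2 = 31.54 J

31.54 J


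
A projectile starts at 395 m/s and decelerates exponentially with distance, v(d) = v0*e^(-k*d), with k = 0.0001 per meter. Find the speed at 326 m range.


v = v0*exp(-k*d) = 395*exp(-0.0001*326) = 382.3 m/s

382.3 m/s


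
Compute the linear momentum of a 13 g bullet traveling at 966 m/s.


p = m*v = 0.013*966 = 12.56 kg·m/s

12.56 kg·m/s


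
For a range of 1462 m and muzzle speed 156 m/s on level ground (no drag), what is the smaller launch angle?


sin(2*theta) = R*g/v0^2 = 1462*9.81/156^2 = 0.589342, theta = arcsin(0.589342)/2 = 18.06°

18.06 degrees


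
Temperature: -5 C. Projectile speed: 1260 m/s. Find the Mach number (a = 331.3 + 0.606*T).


a = 331.3 + 0.606*(-5) = 328.27 m/s
M = v/a = 1260/328.27 = 3.838

3.838


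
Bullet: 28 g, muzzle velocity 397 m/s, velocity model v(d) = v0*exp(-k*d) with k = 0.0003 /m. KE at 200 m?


v = v0*exp(-k*d) = 397*exp(-0.0003*200) = 373.881 m/s
E = 0.5*m*v^2 = 0.5*0.028*373.881^2 = 1957 J

1957 J


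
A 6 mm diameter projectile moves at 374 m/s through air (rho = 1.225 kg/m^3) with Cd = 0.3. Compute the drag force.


A = pi*(d/2)^2 = pi*(6/2000)^2 = 2.82743e-05 m^2
Fd = 0.5*Cd*rho*A*v^2 = 0.5*0.3*1.225*2.82743e-05*374^2 = 0.7267 N

0.7267 N


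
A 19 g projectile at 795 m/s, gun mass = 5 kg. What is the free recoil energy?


v_r = m_p*v_p/m_gun = 0.019*795/5 = 3.021 m/s, E_r = 0.5*m_gun*v_r^2 = 0.5*5*3.021^2 = 22.82 J

22.82 J


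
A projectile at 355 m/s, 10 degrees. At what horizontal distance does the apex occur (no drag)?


R = v0^2*sin(2*theta)/g = 355^2*sin(2*10°)/9.81 = 4393.79 m
apex_dist = R/2 = 4393.79/2 = 2197 m

2197 m


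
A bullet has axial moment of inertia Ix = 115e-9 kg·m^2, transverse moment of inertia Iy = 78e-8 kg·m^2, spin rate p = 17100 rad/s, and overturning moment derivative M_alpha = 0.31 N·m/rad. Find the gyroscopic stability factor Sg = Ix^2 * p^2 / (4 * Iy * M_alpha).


Sg = Ix^2 * p^2 / (4 * Iy * M_alpha) = (115e-9)^2 * 17100^2 / (4 * 78e-8 * 0.31) = 3.998

3.998


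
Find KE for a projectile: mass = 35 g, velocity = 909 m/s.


E = 0.5*m*v^2 = 0.5*0.035*909^2 = 14460 J

14460 J


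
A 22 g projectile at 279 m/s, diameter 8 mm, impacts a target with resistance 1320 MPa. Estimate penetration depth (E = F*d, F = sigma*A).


A = pi*(d/2)^2 = pi*(8/2)^2 = 50.2655 mm^2
E = 0.5*m*v^2 = 0.5*0.022*279^2 = 856.251 J
depth = E/(sigma*A) = 856.251 J / (1320 MPa * 50.2655 mm^2) = 856.251/(1320 * 50.2655) m = 0.012905 m ≈ 12.9 mm

12.9 mm


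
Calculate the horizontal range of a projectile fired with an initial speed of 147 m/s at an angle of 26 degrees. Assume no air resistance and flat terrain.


R = v0^2 * sin(2*theta) / g = 147^2 * sin(2*26°) / 9.81 = 1736 m

1736 m


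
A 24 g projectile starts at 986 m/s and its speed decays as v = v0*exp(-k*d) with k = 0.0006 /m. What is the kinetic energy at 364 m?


v = v0*exp(-k*d) = 986*exp(-0.0006*364) = 792.551 m/s
E = 0.5*m*v^2 = 0.5*0.024*792.551^2 = 7538 J

7538 J


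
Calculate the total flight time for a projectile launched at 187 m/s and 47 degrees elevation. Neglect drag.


T = 2*v0*sin(theta)/g = 2*187*sin(47°)/9.81 = 27.88 s

27.88 s


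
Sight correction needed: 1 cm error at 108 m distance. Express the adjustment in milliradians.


1 mrad subtends 1 cm per 10 m of range, so adj = error_cm / (dist_m / 10) = 1 / (108/10) = 0.09259 mrad

0.09259 mrad


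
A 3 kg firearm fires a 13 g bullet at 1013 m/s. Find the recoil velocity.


v_recoil = m_p * v_p / m_gun = 0.013 * 1013 / 3 = 4.39 m/s

4.39 m/s


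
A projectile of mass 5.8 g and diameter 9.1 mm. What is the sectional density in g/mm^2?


SD = m/d^2 = 5.8/9.1^2 = 0.07004 g/mm^2

0.07004 g/mm^2


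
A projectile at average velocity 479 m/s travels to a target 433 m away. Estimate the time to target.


t = d/v = 433/479 = 0.904 s

0.904 s


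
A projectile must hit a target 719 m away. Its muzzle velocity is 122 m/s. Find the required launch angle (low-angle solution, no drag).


sin(2*theta) = R*g/v0^2 = 719*9.81/122^2 = 0.473891, theta = arcsin(0.473891)/2 = 14.14°

14.14 degrees


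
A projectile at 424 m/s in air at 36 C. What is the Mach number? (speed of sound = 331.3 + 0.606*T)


a = 331.3 + 0.606*(36) = 353.116 m/s
M = v/a = 424/353.116 = 1.201

1.201


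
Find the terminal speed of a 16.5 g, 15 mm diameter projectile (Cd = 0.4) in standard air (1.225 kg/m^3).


A = pi*(d/2)^2 = pi*(15/2000)^2 = 1.76715e-04 m^2
vt = sqrt(2mg/(Cd*rho*A)) = sqrt(2*0.0165*9.81/(0.4 * 1.225 * 1.76715e-04)) = 61.14 m/s

61.14 m/s


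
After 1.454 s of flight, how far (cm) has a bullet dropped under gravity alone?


drop = 0.5*g*t^2 = 0.5*9.81*1.454^2 = 10.3697 m ≈ 1037 cm

1037 cm


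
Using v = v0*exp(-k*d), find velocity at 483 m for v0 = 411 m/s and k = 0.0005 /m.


v = v0*exp(-k*d) = 411*exp(-0.0005*483) = 322.8 m/s

322.8 m/s


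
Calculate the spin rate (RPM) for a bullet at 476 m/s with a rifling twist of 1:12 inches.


twist_m = 12*0.0254 = 0.3048 m
spin = v/twist = 476/0.3048 = 1561.68 rev/s
RPM = spin*60 = 1561.68*60 ≈ 93701 RPM

93701 RPM


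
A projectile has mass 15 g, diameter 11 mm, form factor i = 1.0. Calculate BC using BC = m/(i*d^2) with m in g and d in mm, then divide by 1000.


BC = m/(i*d^2*1000) = 15/(1.0 * 11^2 * 1000) = 0.000124

0.000124


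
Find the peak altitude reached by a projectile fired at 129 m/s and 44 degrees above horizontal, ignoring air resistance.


H = (v0*sin(theta))^2 / (2g) = (129*sin(44°))^2 / (2*9.81) = 409.3 m

409.3 m


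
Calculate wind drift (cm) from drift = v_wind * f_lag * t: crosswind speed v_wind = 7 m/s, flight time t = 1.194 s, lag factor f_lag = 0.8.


drift = v_wind * lag * t = 7 * 0.8 * 1.194 = 6.6864 m ≈ 668.6 cm

668.6 cm


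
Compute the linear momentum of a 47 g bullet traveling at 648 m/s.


p = m*v = 0.047*648 = 30.46 kg·m/s

30.46 kg·m/s


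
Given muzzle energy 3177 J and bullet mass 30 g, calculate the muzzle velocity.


v = sqrt(2*E/m) = sqrt(2*3177/0.03) = 460.2 m/s

460.2 m/s


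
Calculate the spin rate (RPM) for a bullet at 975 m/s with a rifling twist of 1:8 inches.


twist_m = 8*0.0254 = 0.2032 m
spin = v/twist = 975/0.2032 = 4798.228 rev/s
RPM = spin*60 = 4798.228*60 ≈ 287894 RPM

287894 RPM


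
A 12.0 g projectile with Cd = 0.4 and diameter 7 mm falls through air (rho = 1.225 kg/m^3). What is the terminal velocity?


A = pi*(d/2)^2 = pi*(7/2000)^2 = 3.84845e-05 m^2
vt = sqrt(2mg/(Cd*rho*A)) = sqrt(2*0.012*9.81/(0.4 * 1.225 * 3.84845e-05)) = 111.7 m/s

111.7 m/s


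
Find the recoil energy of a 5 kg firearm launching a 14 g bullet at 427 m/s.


v_r = m_p*v_p/m_gun = 0.014*427/5 = 1.1956 m/s, E_r = 0.5*m_gun*v_r^2 = 0.5*5*1.1956^2 = 3.574 J

3.574 J


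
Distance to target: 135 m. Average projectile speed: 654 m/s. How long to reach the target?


t = d/v = 135/654 = 0.2064 s

0.2064 s


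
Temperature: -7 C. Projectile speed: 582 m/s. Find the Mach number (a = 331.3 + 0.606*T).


a = 331.3 + 0.606*(-7) = 327.058 m/s
M = v/a = 582/327.058 = 1.78

1.78


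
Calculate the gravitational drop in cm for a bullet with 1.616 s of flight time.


drop = 0.5*g*t^2 = 0.5*9.81*1.616^2 = 12.8092 m ≈ 1281 cm

1281 cm


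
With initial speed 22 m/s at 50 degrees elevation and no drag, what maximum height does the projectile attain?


H = (v0*sin(theta))^2 / (2g) = (22*sin(50°))^2 / (2*9.81) = 14.48 m

14.48 m


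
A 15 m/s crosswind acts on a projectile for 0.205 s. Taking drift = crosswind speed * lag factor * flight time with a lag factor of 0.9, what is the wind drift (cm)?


drift = v_wind * lag * t = 15 * 0.9 * 0.205 = 2.7675 m ≈ 276.7 cm

276.7 cm


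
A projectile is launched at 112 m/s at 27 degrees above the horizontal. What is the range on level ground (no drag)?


R = v0^2 * sin(2*theta) / g = 112^2 * sin(2*27°) / 9.81 = 1034 m

1034 m


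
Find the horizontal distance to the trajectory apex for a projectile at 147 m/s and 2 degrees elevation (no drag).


R = v0^2*sin(2*theta)/g = 147^2*sin(2*2°)/9.81 = 153.656 m
apex_dist = R/2 = 153.656/2 = 76.83 m

76.83 m


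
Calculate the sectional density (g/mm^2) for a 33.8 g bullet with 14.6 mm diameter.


SD = m/d^2 = 33.8/14.6^2 = 0.1586 g/mm^2

0.1586 g/mm^2


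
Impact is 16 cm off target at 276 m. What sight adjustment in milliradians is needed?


1 mrad subtends 1 cm per 10 m of range, so adj = error_cm / (dist_m / 10) = 16 / (276/10) = 0.5797 mrad

0.5797 mrad


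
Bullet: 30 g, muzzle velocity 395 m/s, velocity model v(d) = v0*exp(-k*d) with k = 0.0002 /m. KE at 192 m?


v = v0*exp(-k*d) = 395*exp(-0.0002*192) = 380.12 m/s
E = 0.5*m*v^2 = 0.5*0.03*380.12^2 = 2167 J

2167 J


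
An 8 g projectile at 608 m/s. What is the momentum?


p = m*v = 0.008*608 = 4.864 kg·m/s

4.864 kg·m/s


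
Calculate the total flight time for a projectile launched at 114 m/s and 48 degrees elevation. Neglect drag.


T = 2*v0*sin(theta)/g = 2*114*sin(48°)/9.81 = 17.27 s

17.27 s


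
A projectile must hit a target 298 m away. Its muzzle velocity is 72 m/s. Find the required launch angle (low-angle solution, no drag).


sin(2*theta) = R*g/v0^2 = 298*9.81/72^2 = 0.563924, theta = arcsin(0.563924)/2 = 17.16°

17.16 degrees


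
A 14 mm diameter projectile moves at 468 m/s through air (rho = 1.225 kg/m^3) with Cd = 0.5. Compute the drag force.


A = pi*(d/2)^2 = pi*(14/2000)^2 = 1.53938e-04 m^2
Fd = 0.5*Cd*rho*A*v^2 = 0.5*0.5*1.225*1.53938e-04*468^2 = 10.33 N

10.33 N


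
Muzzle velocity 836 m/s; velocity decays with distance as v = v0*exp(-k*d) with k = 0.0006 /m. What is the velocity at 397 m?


v = v0*exp(-k*d) = 836*exp(-0.0006*397) = 658.8 m/s

658.8 m/s


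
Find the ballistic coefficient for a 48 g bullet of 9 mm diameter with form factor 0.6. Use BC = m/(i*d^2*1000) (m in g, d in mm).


BC = m/(i*d^2*1000) = 48/(0.6 * 9^2 * 1000) = 0.0009877

0.0009877


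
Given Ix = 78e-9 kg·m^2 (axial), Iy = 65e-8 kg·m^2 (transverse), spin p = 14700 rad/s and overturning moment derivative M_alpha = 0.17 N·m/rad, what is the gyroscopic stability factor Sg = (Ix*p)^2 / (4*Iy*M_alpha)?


Sg = Ix^2 * p^2 / (4 * Iy * M_alpha) = (78e-9)^2 * 14700^2 / (4 * 65e-8 * 0.17) = 2.974

2.974


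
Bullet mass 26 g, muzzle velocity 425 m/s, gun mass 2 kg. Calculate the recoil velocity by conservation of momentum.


v_recoil = m_p * v_p / m_gun = 0.026 * 425 / 2 = 5.525 m/s

5.525 m/s


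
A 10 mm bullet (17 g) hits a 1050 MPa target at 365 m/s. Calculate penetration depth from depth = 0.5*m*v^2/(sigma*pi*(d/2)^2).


A = pi*(d/2)^2 = pi*(10/2)^2 = 78.5398 mm^2
E = 0.5*m*v^2 = 0.5*0.017*365^2 = 1132.41 J
depth = E/(sigma*A) = 1132.41 J / (1050 MPa * 78.5398 mm^2) = 1132.41/(1050 * 78.5398) m = 0.0137317 m ≈ 13.73 mm

13.73 mm


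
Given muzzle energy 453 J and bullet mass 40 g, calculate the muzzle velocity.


v = sqrt(2*E/m) = sqrt(2*453/0.04) = 150.5 m/s

150.5 m/s


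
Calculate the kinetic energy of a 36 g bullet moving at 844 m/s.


E = 0.5*m*v^2 = 0.5*0.036*844^2 = 12822 J

12822 J


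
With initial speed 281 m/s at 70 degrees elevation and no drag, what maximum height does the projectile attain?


H = (v0*sin(theta))^2 / (2g) = (281*sin(70°))^2 / (2*9.81) = 3554 m

3554 m


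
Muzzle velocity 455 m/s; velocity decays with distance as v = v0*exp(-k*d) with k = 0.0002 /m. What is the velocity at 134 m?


v = v0*exp(-k*d) = 455*exp(-0.0002*134) = 443 m/s

443 m/s


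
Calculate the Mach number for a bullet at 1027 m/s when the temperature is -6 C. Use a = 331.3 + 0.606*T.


a = 331.3 + 0.606*(-6) = 327.664 m/s
M = v/a = 1027/327.664 = 3.134

3.134


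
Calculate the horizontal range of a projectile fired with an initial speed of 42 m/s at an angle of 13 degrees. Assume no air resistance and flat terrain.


R = v0^2 * sin(2*theta) / g = 42^2 * sin(2*13°) / 9.81 = 78.83 m

78.83 m


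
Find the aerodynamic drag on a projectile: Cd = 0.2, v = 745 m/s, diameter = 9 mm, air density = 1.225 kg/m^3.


A = pi*(d/2)^2 = pi*(9/2000)^2 = 6.36173e-05 m^2
Fd = 0.5*Cd*rho*A*v^2 = 0.5*0.2*1.225*6.36173e-05*745^2 = 4.325 N

4.325 N


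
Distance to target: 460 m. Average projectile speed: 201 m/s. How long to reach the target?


t = d/v = 460/201 = 2.289 s

2.289 s


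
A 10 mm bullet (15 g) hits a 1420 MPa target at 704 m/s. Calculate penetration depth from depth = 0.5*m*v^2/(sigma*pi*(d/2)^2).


A = pi*(d/2)^2 = pi*(10/2)^2 = 78.5398 mm^2
E = 0.5*m*v^2 = 0.5*0.015*704^2 = 3717.12 J
depth = E/(sigma*A) = 3717.12 J / (1420 MPa * 78.5398 mm^2) = 3717.12/(1420 * 78.5398) m = 0.0333295 m ≈ 33.33 mm

33.33 mm


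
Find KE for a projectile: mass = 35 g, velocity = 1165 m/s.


E = 0.5*m*v^2 = 0.5*0.035*1165^2 = 23751 J

23751 J


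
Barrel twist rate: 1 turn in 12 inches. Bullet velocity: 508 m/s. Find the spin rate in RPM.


twist_m = 12*0.0254 = 0.3048 m
spin = v/twist = 508/0.3048 = 1666.667 rev/s
RPM = spin*60 = 1666.667*60 ≈ 100000 RPM

100000 RPM


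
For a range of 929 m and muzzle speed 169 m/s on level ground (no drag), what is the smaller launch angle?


sin(2*theta) = R*g/v0^2 = 929*9.81/169^2 = 0.319089, theta = arcsin(0.319089)/2 = 9.304°

9.304 degrees


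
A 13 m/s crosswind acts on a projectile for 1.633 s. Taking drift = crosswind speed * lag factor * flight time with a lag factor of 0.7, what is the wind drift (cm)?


drift = v_wind * lag * t = 13 * 0.7 * 1.633 = 14.8603 m ≈ 1486 cm

1486 cm


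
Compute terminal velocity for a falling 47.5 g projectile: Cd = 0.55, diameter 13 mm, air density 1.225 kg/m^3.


A = pi*(d/2)^2 = pi*(13/2000)^2 = 1.32732e-04 m^2
vt = sqrt(2mg/(Cd*rho*A)) = sqrt(2*0.0475*9.81/(0.55 * 1.225 * 1.32732e-04)) = 102.1 m/s

102.1 m/s


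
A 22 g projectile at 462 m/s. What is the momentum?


p = m*v = 0.022*462 = 10.16 kg·m/s

10.16 kg·m/s


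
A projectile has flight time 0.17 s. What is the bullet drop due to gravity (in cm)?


drop = 0.5*g*t^2 = 0.5*9.81*0.17^2 = 0.141755 m ≈ 14.18 cm

14.18 cm


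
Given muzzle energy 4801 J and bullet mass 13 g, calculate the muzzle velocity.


v = sqrt(2*E/m) = sqrt(2*4801/0.013) = 859.4 m/s

859.4 m/s


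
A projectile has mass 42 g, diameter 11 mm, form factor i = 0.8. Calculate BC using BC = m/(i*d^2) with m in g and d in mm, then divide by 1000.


BC = m/(i*d^2*1000) = 42/(0.8 * 11^2 * 1000) = 0.0004339

0.0004339


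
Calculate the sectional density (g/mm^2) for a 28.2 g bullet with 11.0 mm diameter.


SD = m/d^2 = 28.2/11.0^2 = 0.2331 g/mm^2

0.2331 g/mm^2


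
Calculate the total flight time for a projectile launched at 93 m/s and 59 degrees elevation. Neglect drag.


T = 2*v0*sin(theta)/g = 2*93*sin(59°)/9.81 = 16.25 s

16.25 s


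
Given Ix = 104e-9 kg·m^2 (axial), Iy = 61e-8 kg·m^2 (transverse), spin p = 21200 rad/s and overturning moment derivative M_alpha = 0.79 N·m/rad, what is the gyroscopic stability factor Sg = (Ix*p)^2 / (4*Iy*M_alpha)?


Sg = Ix^2 * p^2 / (4 * Iy * M_alpha) = (104e-9)^2 * 21200^2 / (4 * 61e-8 * 0.79) = 2.522

2.522


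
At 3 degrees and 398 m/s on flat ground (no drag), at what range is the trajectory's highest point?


R = v0^2*sin(2*theta)/g = 398^2*sin(2*3°)/9.81 = 1687.84 m
apex_dist = R/2 = 1687.84/2 = 843.9 m

843.9 m


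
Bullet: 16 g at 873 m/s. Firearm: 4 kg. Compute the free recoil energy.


v_r = m_p*v_p/m_gun = 0.016*873/4 = 3.492 m/s, E_r = 0.5*m_gun*v_r^2 = 0.5*4*3.492^2 = 24.39 J

24.39 J
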